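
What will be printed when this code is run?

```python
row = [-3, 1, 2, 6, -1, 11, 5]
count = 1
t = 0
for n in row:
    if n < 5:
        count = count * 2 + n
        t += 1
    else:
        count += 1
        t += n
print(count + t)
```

n=-3: <5, count = 1*2+(-3) = -1; t=1
n=1: <5, count = (-1)*2+1 = -1; t=2
n=2: <5, count = (-1)*2+2 = 0; t=3
n=6: not <5, count = 0+1 = 1; t=9
n=-1: <5, count = 1*2+(-1) = 1; t=10
n=11: not <5, count = 1+1 = 2; t=21
n=5: not <5, count = 2+1 = 3; t=26
count+t = 3+26 = 29

29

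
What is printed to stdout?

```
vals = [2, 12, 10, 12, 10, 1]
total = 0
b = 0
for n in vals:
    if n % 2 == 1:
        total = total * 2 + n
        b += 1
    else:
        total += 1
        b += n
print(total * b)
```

517

n=2: not odd, total = 0+1 = 1; b=2
n=12: not odd, total = 1+1 = 2; b=14
n=10: not odd, total = 2+1 = 3; b=24
n=12: not odd, total = 3+1 = 4; b=36
n=10: not odd, total = 4+1 = 5; b=46
n=1: odd, total = 5*2+1 = 11; b=47
total*b = 11*47 = 517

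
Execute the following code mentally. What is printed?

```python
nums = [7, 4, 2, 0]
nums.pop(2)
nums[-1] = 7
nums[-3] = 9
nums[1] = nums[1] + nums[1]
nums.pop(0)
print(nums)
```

pop(2) removes 2 → [7, 4, 0]
nums[-1] = 7 → [7, 4, 7]
nums[-3] = 9 → [9, 4, 7]
nums[1] = nums[1]+nums[1] = 4+4 = 8 → [9, 8, 7]
pop(0) removes 9 → [8, 7]

[8, 7]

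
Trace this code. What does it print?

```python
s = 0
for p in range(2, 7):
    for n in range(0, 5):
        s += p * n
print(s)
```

p=2,n=0: s = 0+0 = 0
p=2,n=1: s = 0+2 = 2
p=2,n=2: s = 2+4 = 6
p=2,n=3: s = 6+6 = 12
p=2,n=4: s = 12+8 = 20
p=3,n=0: s = 20+0 = 20
p=3,n=1: s = 20+3 = 23
p=3,n=2: s = 23+6 = 29
p=3,n=3: s = 29+9 = 38
p=3,n=4: s = 38+12 = 50
p=4,n=0: s = 50+0 = 50
p=4,n=1: s = 50+4 = 54
p=4,n=2: s = 54+8 = 62
p=4,n=3: s = 62+12 = 74
p=4,n=4: s = 74+16 = 90
p=5,n=0: s = 90+0 = 90
p=5,n=1: s = 90+5 = 95
p=5,n=2: s = 95+10 = 105
p=5,n=3: s = 105+15 = 120
p=5,n=4: s = 120+20 = 140
p=6,n=0: s = 140+0 = 140
p=6,n=1: s = 140+6 = 146
p=6,n=2: s = 146+12 = 158
p=6,n=3: s = 158+18 = 176
p=6,n=4: s = 176+24 = 200

200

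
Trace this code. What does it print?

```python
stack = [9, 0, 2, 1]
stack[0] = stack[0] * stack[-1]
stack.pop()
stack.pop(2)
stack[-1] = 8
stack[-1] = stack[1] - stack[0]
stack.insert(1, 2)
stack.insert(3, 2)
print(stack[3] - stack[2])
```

stack[0] = stack[0]*stack[-1] = 9*1 = 9 → [9, 0, 2, 1]
pop() removes 1 → [9, 0, 2]
pop(2) removes 2 → [9, 0]
stack[-1] = 8 → [9, 8]
stack[-1] = stack[1]-stack[0] = 8-9 = -1 → [9, -1]
insert 2 at 1 → [9, 2, -1]
insert 2 at 3 → [9, 2, -1, 2]
stack[3]-stack[2] = 2-(-1) = 3

3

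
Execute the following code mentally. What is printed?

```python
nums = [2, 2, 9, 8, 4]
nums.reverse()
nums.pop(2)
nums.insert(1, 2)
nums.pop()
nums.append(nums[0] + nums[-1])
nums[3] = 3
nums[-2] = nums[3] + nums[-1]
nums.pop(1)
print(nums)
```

reverse → [4, 8, 9, 2, 2]
pop(2) removes 9 → [4, 8, 2, 2]
insert 2 at 1 → [4, 2, 8, 2, 2]
pop() removes 2 → [4, 2, 8, 2]
append nums[0]+nums[-1] = 4+2 = 6 → [4, 2, 8, 2, 6]
nums[3] = 3 → [4, 2, 8, 3, 6]
nums[-2] = nums[3]+nums[-1] = 3+6 = 9 → [4, 2, 8, 9, 6]
pop(1) removes 2 → [4, 8, 9, 6]

[4, 8, 9, 6]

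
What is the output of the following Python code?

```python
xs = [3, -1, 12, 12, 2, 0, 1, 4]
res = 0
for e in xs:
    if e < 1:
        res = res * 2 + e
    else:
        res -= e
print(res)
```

e=3: not <1, res = 0-3 = -3
e=-1: <1, res = (-3)*2+(-1) = -7
e=12: not <1, res = (-7)-12 = -19
e=12: not <1, res = (-19)-12 = -31
e=2: not <1, res = (-31)-2 = -33
e=0: <1, res = (-33)*2+0 = -66
e=1: not <1, res = (-66)-1 = -67
e=4: not <1, res = (-67)-4 = -71

-71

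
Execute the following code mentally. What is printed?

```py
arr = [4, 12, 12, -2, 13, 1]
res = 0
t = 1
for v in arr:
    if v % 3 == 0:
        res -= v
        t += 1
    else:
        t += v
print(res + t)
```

v=4: not %3==0; t=5
v=12: %3==0, res = 0-12 = -12; t=6
v=12: %3==0, res = (-12)-12 = -24; t=7
v=-2: not %3==0; t=5
v=13: not %3==0; t=18
v=1: not %3==0; t=19
res+t = (-24)+19 = -5

-5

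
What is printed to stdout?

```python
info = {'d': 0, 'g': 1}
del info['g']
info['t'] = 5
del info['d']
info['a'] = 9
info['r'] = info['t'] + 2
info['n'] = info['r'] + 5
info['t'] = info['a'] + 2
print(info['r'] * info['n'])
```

84

del 'g' → {'d': 0}
info['t'] = 5 → {'d': 0, 't': 5}
del 'd' → {'t': 5}
info['a'] = 9 → {'t': 5, 'a': 9}
info['r'] = info['t']+2 = 7 → {'t': 5, 'a': 9, 'r': 7}
info['n'] = info['r']+5 = 12 → {'t': 5, 'a': 9, 'r': 7, 'n': 12}
info['t'] = info['a']+2 = 11 → {'t': 11, 'a': 9, 'r': 7, 'n': 12}
info['r']*info['n'] = 7*12 = 84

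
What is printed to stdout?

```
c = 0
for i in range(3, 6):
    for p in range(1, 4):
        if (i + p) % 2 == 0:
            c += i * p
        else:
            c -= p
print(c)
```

i=3,p=1: even sum, c = 0+3 = 3
i=3,p=2: odd sum, c = 3-2 = 1
i=3,p=3: even sum, c = 1+9 = 10
i=4,p=1: odd sum, c = 10-1 = 9
i=4,p=2: even sum, c = 9+8 = 17
i=4,p=3: odd sum, c = 17-3 = 14
i=5,p=1: even sum, c = 14+5 = 19
i=5,p=2: odd sum, c = 19-2 = 17
i=5,p=3: even sum, c = 17+15 = 32

32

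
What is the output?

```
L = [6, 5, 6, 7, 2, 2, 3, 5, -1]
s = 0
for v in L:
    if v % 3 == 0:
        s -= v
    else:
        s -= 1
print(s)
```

v=6: %3==0, s = 0-6 = -6
v=5: not %3==0, s = (-6)-1 = -7
v=6: %3==0, s = (-7)-6 = -13
v=7: not %3==0, s = (-13)-1 = -14
v=2: not %3==0, s = (-14)-1 = -15
v=2: not %3==0, s = (-15)-1 = -16
v=3: %3==0, s = (-16)-3 = -19
v=5: not %3==0, s = (-19)-1 = -20
v=-1: not %3==0, s = (-20)-1 = -21

-21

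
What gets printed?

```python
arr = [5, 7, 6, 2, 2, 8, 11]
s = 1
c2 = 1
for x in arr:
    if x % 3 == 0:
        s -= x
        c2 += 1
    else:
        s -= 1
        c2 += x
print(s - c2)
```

-48

x=5: not %3==0, s = 1-1 = 0; c2=6
x=7: not %3==0, s = 0-1 = -1; c2=13
x=6: %3==0, s = (-1)-6 = -7; c2=14
x=2: not %3==0, s = (-7)-1 = -8; c2=16
x=2: not %3==0, s = (-8)-1 = -9; c2=18
x=8: not %3==0, s = (-9)-1 = -10; c2=26
x=11: not %3==0, s = (-10)-1 = -11; c2=37
s-c2 = (-11)-37 = -48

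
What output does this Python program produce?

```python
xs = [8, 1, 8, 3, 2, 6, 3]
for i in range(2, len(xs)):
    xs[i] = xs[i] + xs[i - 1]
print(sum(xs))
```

i=2: xs[2] = 8+1 = 9 → [8, 1, 9, 3, 2, 6, 3]
i=3: xs[3] = 3+9 = 12 → [8, 1, 9, 12, 2, 6, 3]
i=4: xs[4] = 2+12 = 14 → [8, 1, 9, 12, 14, 6, 3]
i=5: xs[5] = 6+14 = 20 → [8, 1, 9, 12, 14, 20, 3]
i=6: xs[6] = 3+20 = 23 → [8, 1, 9, 12, 14, 20, 23]
sum = 87

87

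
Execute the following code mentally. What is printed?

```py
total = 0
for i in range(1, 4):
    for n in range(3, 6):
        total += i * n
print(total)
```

72

i=1,n=3: total = 0+3 = 3
i=1,n=4: total = 3+4 = 7
i=1,n=5: total = 7+5 = 12
i=2,n=3: total = 12+6 = 18
i=2,n=4: total = 18+8 = 26
i=2,n=5: total = 26+10 = 36
i=3,n=3: total = 36+9 = 45
i=3,n=4: total = 45+12 = 57
i=3,n=5: total = 57+15 = 72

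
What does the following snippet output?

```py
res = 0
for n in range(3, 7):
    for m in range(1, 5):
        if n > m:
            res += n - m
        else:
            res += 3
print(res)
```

42

n=3,m=1: 3>1, res = 0+2 = 2
n=3,m=2: 3>2, res = 2+1 = 3
n=3,m=3: not 3>3, res = 3+3 = 6
n=3,m=4: not 3>4, res = 6+3 = 9
n=4,m=1: 4>1, res = 9+3 = 12
n=4,m=2: 4>2, res = 12+2 = 14
n=4,m=3: 4>3, res = 14+1 = 15
n=4,m=4: not 4>4, res = 15+3 = 18
n=5,m=1: 5>1, res = 18+4 = 22
n=5,m=2: 5>2, res = 22+3 = 25
n=5,m=3: 5>3, res = 25+2 = 27
n=5,m=4: 5>4, res = 27+1 = 28
n=6,m=1: 6>1, res = 28+5 = 33
n=6,m=2: 6>2, res = 33+4 = 37
n=6,m=3: 6>3, res = 37+3 = 40
n=6,m=4: 6>4, res = 40+2 = 42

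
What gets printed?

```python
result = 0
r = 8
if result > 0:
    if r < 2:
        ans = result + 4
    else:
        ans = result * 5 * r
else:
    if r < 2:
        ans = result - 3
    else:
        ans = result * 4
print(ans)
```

result=0, r=8
result > 0 is False; r < 2 is False
→ ans = result * 4 = 0

0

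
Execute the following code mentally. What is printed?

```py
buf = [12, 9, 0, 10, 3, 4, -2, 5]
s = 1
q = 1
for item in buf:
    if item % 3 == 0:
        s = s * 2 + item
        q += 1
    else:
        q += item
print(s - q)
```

129

item=12: %3==0, s = 1*2+12 = 14; q=2
item=9: %3==0, s = 14*2+9 = 37; q=3
item=0: %3==0, s = 37*2+0 = 74; q=4
item=10: not %3==0; q=14
item=3: %3==0, s = 74*2+3 = 151; q=15
item=4: not %3==0; q=19
item=-2: not %3==0; q=17
item=5: not %3==0; q=22
s-q = 151-22 = 129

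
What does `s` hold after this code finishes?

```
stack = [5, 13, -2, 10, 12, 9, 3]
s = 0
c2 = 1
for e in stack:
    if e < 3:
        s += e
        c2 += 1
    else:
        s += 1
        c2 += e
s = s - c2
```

-50

e=5: not <3, s = 0+1 = 1; c2=6
e=13: not <3, s = 1+1 = 2; c2=19
e=-2: <3, s = 2+(-2) = 0; c2=20
e=10: not <3, s = 0+1 = 1; c2=30
e=12: not <3, s = 1+1 = 2; c2=42
e=9: not <3, s = 2+1 = 3; c2=51
e=3: not <3, s = 3+1 = 4; c2=54
s-c2 = 4-54 = -50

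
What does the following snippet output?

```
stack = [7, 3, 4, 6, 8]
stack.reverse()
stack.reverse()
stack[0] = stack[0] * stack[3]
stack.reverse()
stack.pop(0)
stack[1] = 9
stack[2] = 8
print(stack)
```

reverse → [8, 6, 4, 3, 7]
reverse → [7, 3, 4, 6, 8]
stack[0] = stack[0]*stack[3] = 7*6 = 42 → [42, 3, 4, 6, 8]
reverse → [8, 6, 4, 3, 42]
pop(0) removes 8 → [6, 4, 3, 42]
stack[1] = 9 → [6, 9, 3, 42]
stack[2] = 8 → [6, 9, 8, 42]

[6, 9, 8, 42]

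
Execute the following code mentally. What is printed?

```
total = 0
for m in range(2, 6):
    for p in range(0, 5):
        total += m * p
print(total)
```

140

m=2,p=0: total = 0+0 = 0
m=2,p=1: total = 0+2 = 2
m=2,p=2: total = 2+4 = 6
m=2,p=3: total = 6+6 = 12
m=2,p=4: total = 12+8 = 20
m=3,p=0: total = 20+0 = 20
m=3,p=1: total = 20+3 = 23
m=3,p=2: total = 23+6 = 29
m=3,p=3: total = 29+9 = 38
m=3,p=4: total = 38+12 = 50
m=4,p=0: total = 50+0 = 50
m=4,p=1: total = 50+4 = 54
m=4,p=2: total = 54+8 = 62
m=4,p=3: total = 62+12 = 74
m=4,p=4: total = 74+16 = 90
m=5,p=0: total = 90+0 = 90
m=5,p=1: total = 90+5 = 95
m=5,p=2: total = 95+10 = 105
m=5,p=3: total = 105+15 = 120
m=5,p=4: total = 120+20 = 140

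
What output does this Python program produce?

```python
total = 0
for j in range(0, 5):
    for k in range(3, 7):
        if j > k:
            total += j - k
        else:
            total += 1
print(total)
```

20

j=0,k=3: not 0>3, total = 0+1 = 1
j=0,k=4: not 0>4, total = 1+1 = 2
j=0,k=5: not 0>5, total = 2+1 = 3
j=0,k=6: not 0>6, total = 3+1 = 4
j=1,k=3: not 1>3, total = 4+1 = 5
j=1,k=4: not 1>4, total = 5+1 = 6
j=1,k=5: not 1>5, total = 6+1 = 7
j=1,k=6: not 1>6, total = 7+1 = 8
j=2,k=3: not 2>3, total = 8+1 = 9
j=2,k=4: not 2>4, total = 9+1 = 10
j=2,k=5: not 2>5, total = 10+1 = 11
j=2,k=6: not 2>6, total = 11+1 = 12
j=3,k=3: not 3>3, total = 12+1 = 13
j=3,k=4: not 3>4, total = 13+1 = 14
j=3,k=5: not 3>5, total = 14+1 = 15
j=3,k=6: not 3>6, total = 15+1 = 16
j=4,k=3: 4>3, total = 16+1 = 17
j=4,k=4: not 4>4, total = 17+1 = 18
j=4,k=5: not 4>5, total = 18+1 = 19
j=4,k=6: not 4>6, total = 19+1 = 20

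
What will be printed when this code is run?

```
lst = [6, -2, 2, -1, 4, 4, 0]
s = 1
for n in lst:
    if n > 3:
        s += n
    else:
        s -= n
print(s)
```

16

n=6: >3, s = 1+6 = 7
n=-2: not >3, s = 7-(-2) = 9
n=2: not >3, s = 9-2 = 7
n=-1: not >3, s = 7-(-1) = 8
n=4: >3, s = 8+4 = 12
n=4: >3, s = 12+4 = 16
n=0: not >3, s = 16-0 = 16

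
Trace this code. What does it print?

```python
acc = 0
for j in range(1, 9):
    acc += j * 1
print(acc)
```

36

j=1: acc = 0+1*1 = 1
j=2: acc = 1+2*1 = 3
j=3: acc = 3+3*1 = 6
j=4: acc = 6+4*1 = 10
j=5: acc = 10+5*1 = 15
j=6: acc = 15+6*1 = 21
j=7: acc = 21+7*1 = 28
j=8: acc = 28+8*1 = 36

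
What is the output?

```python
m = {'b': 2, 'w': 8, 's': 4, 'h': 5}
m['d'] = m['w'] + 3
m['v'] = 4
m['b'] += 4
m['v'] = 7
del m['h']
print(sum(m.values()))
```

36

m['d'] = m['w']+3 = 11 → {'b': 2, 'w': 8, 's': 4, 'h': 5, 'd': 11}
m['v'] = 4 → {'b': 2, 'w': 8, 's': 4, 'h': 5, 'd': 11, 'v': 4}
m['b'] = 2+4 = 6 → {'b': 6, 'w': 8, 's': 4, 'h': 5, 'd': 11, 'v': 4}
m['v'] = 7 → {'b': 6, 'w': 8, 's': 4, 'h': 5, 'd': 11, 'v': 7}
del 'h' → {'b': 6, 'w': 8, 's': 4, 'd': 11, 'v': 7}
sum of values = 36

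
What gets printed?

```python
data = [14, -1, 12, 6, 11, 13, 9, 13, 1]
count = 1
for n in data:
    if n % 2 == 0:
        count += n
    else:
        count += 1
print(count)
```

n=14: even, count = 1+14 = 15
n=-1: not even, count = 15+1 = 16
n=12: even, count = 16+12 = 28
n=6: even, count = 28+6 = 34
n=11: not even, count = 34+1 = 35
n=13: not even, count = 35+1 = 36
n=9: not even, count = 36+1 = 37
n=13: not even, count = 37+1 = 38
n=1: not even, count = 38+1 = 39

39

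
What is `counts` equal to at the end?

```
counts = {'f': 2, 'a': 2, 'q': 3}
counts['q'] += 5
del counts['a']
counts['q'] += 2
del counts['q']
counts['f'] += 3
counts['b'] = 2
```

counts['q'] = 3+5 = 8 → {'f': 2, 'a': 2, 'q': 8}
del 'a' → {'f': 2, 'q': 8}
counts['q'] = 8+2 = 10 → {'f': 2, 'q': 10}
del 'q' → {'f': 2}
counts['f'] = 2+3 = 5 → {'f': 5}
counts['b'] = 2 → {'f': 5, 'b': 2}

{'f': 5, 'b': 2}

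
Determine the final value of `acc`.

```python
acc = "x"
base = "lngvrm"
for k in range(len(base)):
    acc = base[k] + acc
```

k=0: prepend 'l' → 'lx'
k=1: prepend 'n' → 'nlx'
k=2: prepend 'g' → 'gnlx'
k=3: prepend 'v' → 'vgnlx'
k=4: prepend 'r' → 'rvgnlx'
k=5: prepend 'm' → 'mrvgnlx'

'mrvgnlx'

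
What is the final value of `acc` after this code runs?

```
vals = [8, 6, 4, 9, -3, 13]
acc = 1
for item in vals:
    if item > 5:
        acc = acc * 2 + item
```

item=8: >5, acc = 1*2+8 = 10
item=6: >5, acc = 10*2+6 = 26
item=4: not >5
item=9: >5, acc = 26*2+9 = 61
item=-3: not >5
item=13: >5, acc = 61*2+13 = 135

135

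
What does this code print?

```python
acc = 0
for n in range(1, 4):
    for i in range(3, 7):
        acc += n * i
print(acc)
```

n=1,i=3: acc = 0+3 = 3
n=1,i=4: acc = 3+4 = 7
n=1,i=5: acc = 7+5 = 12
n=1,i=6: acc = 12+6 = 18
n=2,i=3: acc = 18+6 = 24
n=2,i=4: acc = 24+8 = 32
n=2,i=5: acc = 32+10 = 42
n=2,i=6: acc = 42+12 = 54
n=3,i=3: acc = 54+9 = 63
n=3,i=4: acc = 63+12 = 75
n=3,i=5: acc = 75+15 = 90
n=3,i=6: acc = 90+18 = 108

108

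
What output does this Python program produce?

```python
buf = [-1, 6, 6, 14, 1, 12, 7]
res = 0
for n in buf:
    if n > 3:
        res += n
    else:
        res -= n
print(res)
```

n=-1: not >3, res = 0-(-1) = 1
n=6: >3, res = 1+6 = 7
n=6: >3, res = 7+6 = 13
n=14: >3, res = 13+14 = 27
n=1: not >3, res = 27-1 = 26
n=12: >3, res = 26+12 = 38
n=7: >3, res = 38+7 = 45

45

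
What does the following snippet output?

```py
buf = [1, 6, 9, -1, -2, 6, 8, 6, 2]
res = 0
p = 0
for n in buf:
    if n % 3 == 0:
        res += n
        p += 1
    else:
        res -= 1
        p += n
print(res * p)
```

n=1: not %3==0, res = 0-1 = -1; p=1
n=6: %3==0, res = (-1)+6 = 5; p=2
n=9: %3==0, res = 5+9 = 14; p=3
n=-1: not %3==0, res = 14-1 = 13; p=2
n=-2: not %3==0, res = 13-1 = 12; p=0
n=6: %3==0, res = 12+6 = 18; p=1
n=8: not %3==0, res = 18-1 = 17; p=9
n=6: %3==0, res = 17+6 = 23; p=10
n=2: not %3==0, res = 23-1 = 22; p=12
res*p = 22*12 = 264

264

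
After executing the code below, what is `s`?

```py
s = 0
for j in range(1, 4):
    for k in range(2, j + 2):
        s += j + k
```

30

j=1,k=2: s = 0+3 = 3
j=2,k=2: s = 3+4 = 7
j=2,k=3: s = 7+5 = 12
j=3,k=2: s = 12+5 = 17
j=3,k=3: s = 17+6 = 23
j=3,k=4: s = 23+7 = 30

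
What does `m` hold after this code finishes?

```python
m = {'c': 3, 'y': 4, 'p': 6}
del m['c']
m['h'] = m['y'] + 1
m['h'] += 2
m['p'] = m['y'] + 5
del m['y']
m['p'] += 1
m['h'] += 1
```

del 'c' → {'y': 4, 'p': 6}
m['h'] = m['y']+1 = 5 → {'y': 4, 'p': 6, 'h': 5}
m['h'] = 5+2 = 7 → {'y': 4, 'p': 6, 'h': 7}
m['p'] = m['y']+5 = 9 → {'y': 4, 'p': 9, 'h': 7}
del 'y' → {'p': 9, 'h': 7}
m['p'] = 9+1 = 10 → {'p': 10, 'h': 7}
m['h'] = 7+1 = 8 → {'p': 10, 'h': 8}

{'p': 10, 'h': 8}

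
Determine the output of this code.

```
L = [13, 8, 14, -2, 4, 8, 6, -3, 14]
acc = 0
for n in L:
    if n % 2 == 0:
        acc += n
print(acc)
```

n=13: not even
n=8: even, acc = 0+8 = 8
n=14: even, acc = 8+14 = 22
n=-2: even, acc = 22+(-2) = 20
n=4: even, acc = 20+4 = 24
n=8: even, acc = 24+8 = 32
n=6: even, acc = 32+6 = 38
n=-3: not even
n=14: even, acc = 38+14 = 52

52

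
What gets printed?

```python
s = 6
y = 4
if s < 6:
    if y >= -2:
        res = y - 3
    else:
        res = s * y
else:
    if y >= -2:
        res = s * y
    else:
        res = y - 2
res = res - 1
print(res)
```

s=6, y=4
s < 6 is False; y >= -2 is True
→ res = s * y = 24
res = 24-1 = 23

23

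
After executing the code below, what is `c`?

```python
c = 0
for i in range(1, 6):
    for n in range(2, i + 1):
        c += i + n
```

i=2,n=2: c = 0+4 = 4
i=3,n=2: c = 4+5 = 9
i=3,n=3: c = 9+6 = 15
i=4,n=2: c = 15+6 = 21
i=4,n=3: c = 21+7 = 28
i=4,n=4: c = 28+8 = 36
i=5,n=2: c = 36+7 = 43
i=5,n=3: c = 43+8 = 51
i=5,n=4: c = 51+9 = 60
i=5,n=5: c = 60+10 = 70

70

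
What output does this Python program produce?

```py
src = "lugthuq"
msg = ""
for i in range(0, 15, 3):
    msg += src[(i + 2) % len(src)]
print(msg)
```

guuhl

i=0: add src[2]='g' → 'g'
i=3: add src[5]='u' → 'gu'
i=6: add src[1]='u' → 'guu'
i=9: add src[4]='h' → 'guuh'
i=12: add src[0]='l' → 'guuhl'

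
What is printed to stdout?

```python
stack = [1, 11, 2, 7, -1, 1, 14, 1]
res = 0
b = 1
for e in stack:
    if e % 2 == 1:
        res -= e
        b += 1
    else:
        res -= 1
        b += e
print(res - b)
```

e=1: odd, res = 0-1 = -1; b=2
e=11: odd, res = (-1)-11 = -12; b=3
e=2: not odd, res = (-12)-1 = -13; b=5
e=7: odd, res = (-13)-7 = -20; b=6
e=-1: odd, res = (-20)-(-1) = -19; b=7
e=1: odd, res = (-19)-1 = -20; b=8
e=14: not odd, res = (-20)-1 = -21; b=22
e=1: odd, res = (-21)-1 = -22; b=23
res-b = (-22)-23 = -45

-45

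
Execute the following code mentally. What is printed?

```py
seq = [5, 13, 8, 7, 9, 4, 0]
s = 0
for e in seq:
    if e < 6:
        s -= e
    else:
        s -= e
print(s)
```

e=5: <6, s = 0-5 = -5
e=13: not <6, s = (-5)-13 = -18
e=8: not <6, s = (-18)-8 = -26
e=7: not <6, s = (-26)-7 = -33
e=9: not <6, s = (-33)-9 = -42
e=4: <6, s = (-42)-4 = -46
e=0: <6, s = (-46)-0 = -46

-46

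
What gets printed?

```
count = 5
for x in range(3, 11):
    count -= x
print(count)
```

-47

x=3: count = 5-3 = 2
x=4: count = 2-4 = -2
x=5: count = (-2)-5 = -7
x=6: count = (-7)-6 = -13
x=7: count = (-13)-7 = -20
x=8: count = (-20)-8 = -28
x=9: count = (-28)-9 = -37
x=10: count = (-37)-10 = -47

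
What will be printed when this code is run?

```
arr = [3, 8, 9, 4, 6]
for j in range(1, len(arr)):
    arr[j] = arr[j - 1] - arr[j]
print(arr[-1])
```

j=1: arr[1] = 3-8 = -5 → [3, -5, 9, 4, 6]
j=2: arr[2] = (-5)-9 = -14 → [3, -5, -14, 4, 6]
j=3: arr[3] = (-14)-4 = -18 → [3, -5, -14, -18, 6]
j=4: arr[4] = (-18)-6 = -24 → [3, -5, -14, -18, -24]

-24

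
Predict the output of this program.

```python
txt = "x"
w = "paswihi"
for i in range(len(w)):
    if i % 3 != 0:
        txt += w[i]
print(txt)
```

xasih

i=0: skip
i=1: add 'a' → 'xa'
i=2: add 's' → 'xas'
i=3: skip
i=4: add 'i' → 'xasi'
i=5: add 'h' → 'xasih'
i=6: skip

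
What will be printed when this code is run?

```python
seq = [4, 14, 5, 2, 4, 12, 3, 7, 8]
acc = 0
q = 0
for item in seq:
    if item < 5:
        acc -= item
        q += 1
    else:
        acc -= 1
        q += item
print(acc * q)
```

item=4: <5, acc = 0-4 = -4; q=1
item=14: not <5, acc = (-4)-1 = -5; q=15
item=5: not <5, acc = (-5)-1 = -6; q=20
item=2: <5, acc = (-6)-2 = -8; q=21
item=4: <5, acc = (-8)-4 = -12; q=22
item=12: not <5, acc = (-12)-1 = -13; q=34
item=3: <5, acc = (-13)-3 = -16; q=35
item=7: not <5, acc = (-16)-1 = -17; q=42
item=8: not <5, acc = (-17)-1 = -18; q=50
acc*q = (-18)*50 = -900

-900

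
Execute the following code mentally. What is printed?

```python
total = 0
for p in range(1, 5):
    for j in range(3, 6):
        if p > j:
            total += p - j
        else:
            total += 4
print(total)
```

45

p=1,j=3: not 1>3, total = 0+4 = 4
p=1,j=4: not 1>4, total = 4+4 = 8
p=1,j=5: not 1>5, total = 8+4 = 12
p=2,j=3: not 2>3, total = 12+4 = 16
p=2,j=4: not 2>4, total = 16+4 = 20
p=2,j=5: not 2>5, total = 20+4 = 24
p=3,j=3: not 3>3, total = 24+4 = 28
p=3,j=4: not 3>4, total = 28+4 = 32
p=3,j=5: not 3>5, total = 32+4 = 36
p=4,j=3: 4>3, total = 36+1 = 37
p=4,j=4: not 4>4, total = 37+4 = 41
p=4,j=5: not 4>5, total = 41+4 = 45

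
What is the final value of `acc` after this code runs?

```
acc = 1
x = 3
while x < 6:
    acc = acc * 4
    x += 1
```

64

x=3: acc = 1*4 = 4
x=4: acc = 4*4 = 16
x=5: acc = 16*4 = 64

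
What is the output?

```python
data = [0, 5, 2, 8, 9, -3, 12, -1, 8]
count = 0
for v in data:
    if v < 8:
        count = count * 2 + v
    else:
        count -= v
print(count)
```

v=0: <8, count = 0*2+0 = 0
v=5: <8, count = 0*2+5 = 5
v=2: <8, count = 5*2+2 = 12
v=8: not <8, count = 12-8 = 4
v=9: not <8, count = 4-9 = -5
v=-3: <8, count = (-5)*2+(-3) = -13
v=12: not <8, count = (-13)-12 = -25
v=-1: <8, count = (-25)*2+(-1) = -51
v=8: not <8, count = (-51)-8 = -59

-59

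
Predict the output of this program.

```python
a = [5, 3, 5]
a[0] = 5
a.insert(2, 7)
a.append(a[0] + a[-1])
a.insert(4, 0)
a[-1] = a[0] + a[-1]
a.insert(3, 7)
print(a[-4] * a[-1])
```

a[0] = 5 → [5, 3, 5]
insert 7 at 2 → [5, 3, 7, 5]
append a[0]+a[-1] = 5+5 = 10 → [5, 3, 7, 5, 10]
insert 0 at 4 → [5, 3, 7, 5, 0, 10]
a[-1] = a[0]+a[-1] = 5+10 = 15 → [5, 3, 7, 5, 0, 15]
insert 7 at 3 → [5, 3, 7, 7, 5, 0, 15]
a[-4]*a[-1] = 7*15 = 105

105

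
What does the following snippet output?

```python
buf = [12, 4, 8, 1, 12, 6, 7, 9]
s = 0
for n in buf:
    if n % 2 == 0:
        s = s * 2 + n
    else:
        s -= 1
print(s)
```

280

n=12: even, s = 0*2+12 = 12
n=4: even, s = 12*2+4 = 28
n=8: even, s = 28*2+8 = 64
n=1: not even, s = 64-1 = 63
n=12: even, s = 63*2+12 = 138
n=6: even, s = 138*2+6 = 282
n=7: not even, s = 282-1 = 281
n=9: not even, s = 281-1 = 280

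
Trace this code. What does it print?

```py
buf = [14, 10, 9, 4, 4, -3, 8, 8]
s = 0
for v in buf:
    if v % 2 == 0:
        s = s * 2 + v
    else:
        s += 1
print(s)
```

700

v=14: even, s = 0*2+14 = 14
v=10: even, s = 14*2+10 = 38
v=9: not even, s = 38+1 = 39
v=4: even, s = 39*2+4 = 82
v=4: even, s = 82*2+4 = 168
v=-3: not even, s = 168+1 = 169
v=8: even, s = 169*2+8 = 346
v=8: even, s = 346*2+8 = 700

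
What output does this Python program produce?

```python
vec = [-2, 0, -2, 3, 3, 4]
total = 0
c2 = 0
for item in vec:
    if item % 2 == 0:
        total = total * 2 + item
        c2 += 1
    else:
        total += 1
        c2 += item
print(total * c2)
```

item=-2: even, total = 0*2+(-2) = -2; c2=1
item=0: even, total = (-2)*2+0 = -4; c2=2
item=-2: even, total = (-4)*2+(-2) = -10; c2=3
item=3: not even, total = (-10)+1 = -9; c2=6
item=3: not even, total = (-9)+1 = -8; c2=9
item=4: even, total = (-8)*2+4 = -12; c2=10
total*c2 = (-12)*10 = -120

-120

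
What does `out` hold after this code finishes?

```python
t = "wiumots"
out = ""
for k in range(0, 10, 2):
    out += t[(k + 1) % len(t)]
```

'imtwu'

k=0: add t[1]='i' → 'i'
k=2: add t[3]='m' → 'im'
k=4: add t[5]='t' → 'imt'
k=6: add t[0]='w' → 'imtw'
k=8: add t[2]='u' → 'imtwu'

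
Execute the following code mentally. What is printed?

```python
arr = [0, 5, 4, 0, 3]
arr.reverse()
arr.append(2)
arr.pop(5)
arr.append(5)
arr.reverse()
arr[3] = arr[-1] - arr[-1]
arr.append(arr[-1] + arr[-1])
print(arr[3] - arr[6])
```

-6

reverse → [3, 0, 4, 5, 0]
append 2 → [3, 0, 4, 5, 0, 2]
pop(5) removes 2 → [3, 0, 4, 5, 0]
append 5 → [3, 0, 4, 5, 0, 5]
reverse → [5, 0, 5, 4, 0, 3]
arr[3] = arr[-1]-arr[-1] = 3-3 = 0 → [5, 0, 5, 0, 0, 3]
append arr[-1]+arr[-1] = 3+3 = 6 → [5, 0, 5, 0, 0, 3, 6]
arr[3]-arr[6] = 0-6 = -6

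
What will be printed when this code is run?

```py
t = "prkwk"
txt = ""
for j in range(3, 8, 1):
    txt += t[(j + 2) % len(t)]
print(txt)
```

prkwk

j=3: add t[0]='p' → 'p'
j=4: add t[1]='r' → 'pr'
j=5: add t[2]='k' → 'prk'
j=6: add t[3]='w' → 'prkw'
j=7: add t[4]='k' → 'prkwk'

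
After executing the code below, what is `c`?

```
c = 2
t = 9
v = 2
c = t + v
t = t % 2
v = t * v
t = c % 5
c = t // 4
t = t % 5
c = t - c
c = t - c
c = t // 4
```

c = 9+2 = 11
t = 9%2 = 1
v = 1*2 = 2
t = 11%5 = 1
c = 1//4 = 0
t = 1%5 = 1
c = 1-0 = 1
c = 1-1 = 0
c = 1//4 = 0

0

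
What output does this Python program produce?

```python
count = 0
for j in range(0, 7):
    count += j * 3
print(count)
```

j=0: count = 0+0*3 = 0
j=1: count = 0+1*3 = 3
j=2: count = 3+2*3 = 9
j=3: count = 9+3*3 = 18
j=4: count = 18+4*3 = 30
j=5: count = 30+5*3 = 45
j=6: count = 45+6*3 = 63

63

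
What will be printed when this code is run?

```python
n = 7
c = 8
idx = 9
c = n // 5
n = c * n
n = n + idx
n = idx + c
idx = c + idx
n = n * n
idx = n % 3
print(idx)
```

c = 7//5 = 1
n = 1*7 = 7
n = 7+9 = 16
n = 9+1 = 10
idx = 1+9 = 10
n = 10*10 = 100
idx = 100%3 = 1

1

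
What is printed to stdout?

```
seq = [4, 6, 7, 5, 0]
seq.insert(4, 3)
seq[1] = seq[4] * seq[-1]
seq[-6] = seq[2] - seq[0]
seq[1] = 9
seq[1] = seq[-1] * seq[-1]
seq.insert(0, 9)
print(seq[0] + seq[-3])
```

insert 3 at 4 → [4, 6, 7, 5, 3, 0]
seq[1] = seq[4]*seq[-1] = 3*0 = 0 → [4, 0, 7, 5, 3, 0]
seq[-6] = seq[2]-seq[0] = 7-4 = 3 → [3, 0, 7, 5, 3, 0]
seq[1] = 9 → [3, 9, 7, 5, 3, 0]
seq[1] = seq[-1]*seq[-1] = 0*0 = 0 → [3, 0, 7, 5, 3, 0]
insert 9 at 0 → [9, 3, 0, 7, 5, 3, 0]
seq[0]+seq[-3] = 9+5 = 14

14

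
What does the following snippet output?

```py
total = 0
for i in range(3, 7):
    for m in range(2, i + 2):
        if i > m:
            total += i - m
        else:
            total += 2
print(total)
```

i=3,m=2: 3>2, total = 0+1 = 1
i=3,m=3: not 3>3, total = 1+2 = 3
i=3,m=4: not 3>4, total = 3+2 = 5
i=4,m=2: 4>2, total = 5+2 = 7
i=4,m=3: 4>3, total = 7+1 = 8
i=4,m=4: not 4>4, total = 8+2 = 10
i=4,m=5: not 4>5, total = 10+2 = 12
i=5,m=2: 5>2, total = 12+3 = 15
i=5,m=3: 5>3, total = 15+2 = 17
i=5,m=4: 5>4, total = 17+1 = 18
i=5,m=5: not 5>5, total = 18+2 = 20
i=5,m=6: not 5>6, total = 20+2 = 22
i=6,m=2: 6>2, total = 22+4 = 26
i=6,m=3: 6>3, total = 26+3 = 29
i=6,m=4: 6>4, total = 29+2 = 31
i=6,m=5: 6>5, total = 31+1 = 32
i=6,m=6: not 6>6, total = 32+2 = 34
i=6,m=7: not 6>7, total = 34+2 = 36

36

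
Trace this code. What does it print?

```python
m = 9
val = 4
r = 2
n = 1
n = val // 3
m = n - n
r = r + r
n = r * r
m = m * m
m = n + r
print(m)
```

n = 4//3 = 1
m = 1-1 = 0
r = 2+2 = 4
n = 4*4 = 16
m = 0*0 = 0
m = 16+4 = 20

20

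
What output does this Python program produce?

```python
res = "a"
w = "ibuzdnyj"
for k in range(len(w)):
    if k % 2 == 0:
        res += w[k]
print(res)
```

k=0: add 'i' → 'ai'
k=1: skip
k=2: add 'u' → 'aiu'
k=3: skip
k=4: add 'd' → 'aiud'
k=5: skip
k=6: add 'y' → 'aiudy'
k=7: skip

aiudy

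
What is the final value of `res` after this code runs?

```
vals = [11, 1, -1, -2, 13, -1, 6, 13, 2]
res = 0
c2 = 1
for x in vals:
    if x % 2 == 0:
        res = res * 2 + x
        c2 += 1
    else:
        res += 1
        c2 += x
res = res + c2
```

x=11: not even, res = 0+1 = 1; c2=12
x=1: not even, res = 1+1 = 2; c2=13
x=-1: not even, res = 2+1 = 3; c2=12
x=-2: even, res = 3*2+(-2) = 4; c2=13
x=13: not even, res = 4+1 = 5; c2=26
x=-1: not even, res = 5+1 = 6; c2=25
x=6: even, res = 6*2+6 = 18; c2=26
x=13: not even, res = 18+1 = 19; c2=39
x=2: even, res = 19*2+2 = 40; c2=40
res+c2 = 40+40 = 80

80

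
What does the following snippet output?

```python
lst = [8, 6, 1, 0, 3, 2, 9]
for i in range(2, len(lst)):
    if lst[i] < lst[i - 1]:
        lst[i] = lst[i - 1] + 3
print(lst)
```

[8, 6, 9, 12, 15, 18, 21]

i=2: 1<6, lst[2] = 6+3 = 9 → [8, 6, 9, 0, 3, 2, 9]
i=3: 0<9, lst[3] = 9+3 = 12 → [8, 6, 9, 12, 3, 2, 9]
i=4: 3<12, lst[4] = 12+3 = 15 → [8, 6, 9, 12, 15, 2, 9]
i=5: 2<15, lst[5] = 15+3 = 18 → [8, 6, 9, 12, 15, 18, 9]
i=6: 9<18, lst[6] = 18+3 = 21 → [8, 6, 9, 12, 15, 18, 21]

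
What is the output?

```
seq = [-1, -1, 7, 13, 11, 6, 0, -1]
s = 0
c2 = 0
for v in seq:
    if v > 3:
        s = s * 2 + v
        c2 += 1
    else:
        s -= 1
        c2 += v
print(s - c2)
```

101

v=-1: not >3, s = 0-1 = -1; c2=-1
v=-1: not >3, s = (-1)-1 = -2; c2=-2
v=7: >3, s = (-2)*2+7 = 3; c2=-1
v=13: >3, s = 3*2+13 = 19; c2=0
v=11: >3, s = 19*2+11 = 49; c2=1
v=6: >3, s = 49*2+6 = 104; c2=2
v=0: not >3, s = 104-1 = 103; c2=2
v=-1: not >3, s = 103-1 = 102; c2=1
s-c2 = 102-1 = 101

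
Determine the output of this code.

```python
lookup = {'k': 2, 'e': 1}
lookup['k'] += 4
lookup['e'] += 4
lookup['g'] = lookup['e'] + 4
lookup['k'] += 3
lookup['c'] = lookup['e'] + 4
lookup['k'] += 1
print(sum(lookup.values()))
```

33

lookup['k'] = 2+4 = 6 → {'k': 6, 'e': 1}
lookup['e'] = 1+4 = 5 → {'k': 6, 'e': 5}
lookup['g'] = lookup['e']+4 = 9 → {'k': 6, 'e': 5, 'g': 9}
lookup['k'] = 6+3 = 9 → {'k': 9, 'e': 5, 'g': 9}
lookup['c'] = lookup['e']+4 = 9 → {'k': 9, 'e': 5, 'g': 9, 'c': 9}
lookup['k'] = 9+1 = 10 → {'k': 10, 'e': 5, 'g': 9, 'c': 9}
sum of values = 33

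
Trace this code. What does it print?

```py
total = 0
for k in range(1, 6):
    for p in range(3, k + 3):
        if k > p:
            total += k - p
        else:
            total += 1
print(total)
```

k=1,p=3: not 1>3, total = 0+1 = 1
k=2,p=3: not 2>3, total = 1+1 = 2
k=2,p=4: not 2>4, total = 2+1 = 3
k=3,p=3: not 3>3, total = 3+1 = 4
k=3,p=4: not 3>4, total = 4+1 = 5
k=3,p=5: not 3>5, total = 5+1 = 6
k=4,p=3: 4>3, total = 6+1 = 7
k=4,p=4: not 4>4, total = 7+1 = 8
k=4,p=5: not 4>5, total = 8+1 = 9
k=4,p=6: not 4>6, total = 9+1 = 10
k=5,p=3: 5>3, total = 10+2 = 12
k=5,p=4: 5>4, total = 12+1 = 13
k=5,p=5: not 5>5, total = 13+1 = 14
k=5,p=6: not 5>6, total = 14+1 = 15
k=5,p=7: not 5>7, total = 15+1 = 16

16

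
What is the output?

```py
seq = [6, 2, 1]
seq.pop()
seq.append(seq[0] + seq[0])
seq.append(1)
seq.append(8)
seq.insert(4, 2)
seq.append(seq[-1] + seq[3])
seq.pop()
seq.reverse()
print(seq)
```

pop() removes 1 → [6, 2]
append seq[0]+seq[0] = 6+6 = 12 → [6, 2, 12]
append 1 → [6, 2, 12, 1]
append 8 → [6, 2, 12, 1, 8]
insert 2 at 4 → [6, 2, 12, 1, 2, 8]
append seq[-1]+seq[3] = 8+1 = 9 → [6, 2, 12, 1, 2, 8, 9]
pop() removes 9 → [6, 2, 12, 1, 2, 8]
reverse → [8, 2, 1, 12, 2, 6]

[8, 2, 1, 12, 2, 6]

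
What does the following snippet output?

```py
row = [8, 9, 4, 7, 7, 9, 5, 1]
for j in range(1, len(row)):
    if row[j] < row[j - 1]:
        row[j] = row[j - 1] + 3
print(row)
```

[8, 9, 12, 15, 18, 21, 24, 27]

j=1: 9>=8, unchanged → [8, 9, 4, 7, 7, 9, 5, 1]
j=2: 4<9, row[2] = 9+3 = 12 → [8, 9, 12, 7, 7, 9, 5, 1]
j=3: 7<12, row[3] = 12+3 = 15 → [8, 9, 12, 15, 7, 9, 5, 1]
j=4: 7<15, row[4] = 15+3 = 18 → [8, 9, 12, 15, 18, 9, 5, 1]
j=5: 9<18, row[5] = 18+3 = 21 → [8, 9, 12, 15, 18, 21, 5, 1]
j=6: 5<21, row[6] = 21+3 = 24 → [8, 9, 12, 15, 18, 21, 24, 1]
j=7: 1<24, row[7] = 24+3 = 27 → [8, 9, 12, 15, 18, 21, 24, 27]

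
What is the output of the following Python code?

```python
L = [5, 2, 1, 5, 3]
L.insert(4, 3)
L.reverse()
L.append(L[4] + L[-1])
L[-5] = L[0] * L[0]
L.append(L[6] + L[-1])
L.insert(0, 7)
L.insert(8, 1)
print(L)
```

insert 3 at 4 → [5, 2, 1, 5, 3, 3]
reverse → [3, 3, 5, 1, 2, 5]
append L[4]+L[-1] = 2+5 = 7 → [3, 3, 5, 1, 2, 5, 7]
L[-5] = L[0]*L[0] = 3*3 = 9 → [3, 3, 9, 1, 2, 5, 7]
append L[6]+L[-1] = 7+7 = 14 → [3, 3, 9, 1, 2, 5, 7, 14]
insert 7 at 0 → [7, 3, 3, 9, 1, 2, 5, 7, 14]
insert 1 at 8 → [7, 3, 3, 9, 1, 2, 5, 7, 1, 14]

[7, 3, 3, 9, 1, 2, 5, 7, 1, 14]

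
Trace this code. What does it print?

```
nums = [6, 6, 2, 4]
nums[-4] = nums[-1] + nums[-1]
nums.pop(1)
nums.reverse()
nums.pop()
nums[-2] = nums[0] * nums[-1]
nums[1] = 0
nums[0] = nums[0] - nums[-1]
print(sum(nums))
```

nums[-4] = nums[-1]+nums[-1] = 4+4 = 8 → [8, 6, 2, 4]
pop(1) removes 6 → [8, 2, 4]
reverse → [4, 2, 8]
pop() removes 8 → [4, 2]
nums[-2] = nums[0]*nums[-1] = 4*2 = 8 → [8, 2]
nums[1] = 0 → [8, 0]
nums[0] = nums[0]-nums[-1] = 8-0 = 8 → [8, 0]
sum = 8

8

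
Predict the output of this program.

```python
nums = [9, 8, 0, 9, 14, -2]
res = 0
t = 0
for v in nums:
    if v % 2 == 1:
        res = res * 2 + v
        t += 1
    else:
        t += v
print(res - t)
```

5

v=9: odd, res = 0*2+9 = 9; t=1
v=8: not odd; t=9
v=0: not odd; t=9
v=9: odd, res = 9*2+9 = 27; t=10
v=14: not odd; t=24
v=-2: not odd; t=22
res-t = 27-22 = 5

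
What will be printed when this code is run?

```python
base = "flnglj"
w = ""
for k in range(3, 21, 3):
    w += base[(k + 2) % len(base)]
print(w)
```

jnjnjn

k=3: add base[5]='j' → 'j'
k=6: add base[2]='n' → 'jn'
k=9: add base[5]='j' → 'jnj'
k=12: add base[2]='n' → 'jnjn'
k=15: add base[5]='j' → 'jnjnj'
k=18: add base[2]='n' → 'jnjnjn'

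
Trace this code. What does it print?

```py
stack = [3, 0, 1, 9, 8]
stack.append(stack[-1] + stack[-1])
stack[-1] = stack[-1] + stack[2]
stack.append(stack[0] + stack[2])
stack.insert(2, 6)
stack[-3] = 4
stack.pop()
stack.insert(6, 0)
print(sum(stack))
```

40

append stack[-1]+stack[-1] = 8+8 = 16 → [3, 0, 1, 9, 8, 16]
stack[-1] = stack[-1]+stack[2] = 16+1 = 17 → [3, 0, 1, 9, 8, 17]
append stack[0]+stack[2] = 3+1 = 4 → [3, 0, 1, 9, 8, 17, 4]
insert 6 at 2 → [3, 0, 6, 1, 9, 8, 17, 4]
stack[-3] = 4 → [3, 0, 6, 1, 9, 4, 17, 4]
pop() removes 4 → [3, 0, 6, 1, 9, 4, 17]
insert 0 at 6 → [3, 0, 6, 1, 9, 4, 0, 17]
sum = 40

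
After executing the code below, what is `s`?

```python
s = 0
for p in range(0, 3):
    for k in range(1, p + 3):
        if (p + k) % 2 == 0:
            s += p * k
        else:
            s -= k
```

p=0,k=1: odd sum, s = 0-1 = -1
p=0,k=2: even sum, s = (-1)+0 = -1
p=1,k=1: even sum, s = (-1)+1 = 0
p=1,k=2: odd sum, s = 0-2 = -2
p=1,k=3: even sum, s = (-2)+3 = 1
p=2,k=1: odd sum, s = 1-1 = 0
p=2,k=2: even sum, s = 0+4 = 4
p=2,k=3: odd sum, s = 4-3 = 1
p=2,k=4: even sum, s = 1+8 = 9

9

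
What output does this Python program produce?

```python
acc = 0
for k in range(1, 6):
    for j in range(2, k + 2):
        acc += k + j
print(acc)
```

105

k=1,j=2: acc = 0+3 = 3
k=2,j=2: acc = 3+4 = 7
k=2,j=3: acc = 7+5 = 12
k=3,j=2: acc = 12+5 = 17
k=3,j=3: acc = 17+6 = 23
k=3,j=4: acc = 23+7 = 30
k=4,j=2: acc = 30+6 = 36
k=4,j=3: acc = 36+7 = 43
k=4,j=4: acc = 43+8 = 51
k=4,j=5: acc = 51+9 = 60
k=5,j=2: acc = 60+7 = 67
k=5,j=3: acc = 67+8 = 75
k=5,j=4: acc = 75+9 = 84
k=5,j=5: acc = 84+10 = 94
k=5,j=6: acc = 94+11 = 105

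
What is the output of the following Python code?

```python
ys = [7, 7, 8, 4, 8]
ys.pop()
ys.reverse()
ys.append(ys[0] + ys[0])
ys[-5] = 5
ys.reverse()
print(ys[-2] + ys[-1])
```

13

pop() removes 8 → [7, 7, 8, 4]
reverse → [4, 8, 7, 7]
append ys[0]+ys[0] = 4+4 = 8 → [4, 8, 7, 7, 8]
ys[-5] = 5 → [5, 8, 7, 7, 8]
reverse → [8, 7, 7, 8, 5]
ys[-2]+ys[-1] = 8+5 = 13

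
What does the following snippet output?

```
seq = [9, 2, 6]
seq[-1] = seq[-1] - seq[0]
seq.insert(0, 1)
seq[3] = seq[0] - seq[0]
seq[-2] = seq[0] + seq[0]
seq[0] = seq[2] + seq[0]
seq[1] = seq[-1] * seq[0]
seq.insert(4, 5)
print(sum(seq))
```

seq[-1] = seq[-1]-seq[0] = 6-9 = -3 → [9, 2, -3]
insert 1 at 0 → [1, 9, 2, -3]
seq[3] = seq[0]-seq[0] = 1-1 = 0 → [1, 9, 2, 0]
seq[-2] = seq[0]+seq[0] = 1+1 = 2 → [1, 9, 2, 0]
seq[0] = seq[2]+seq[0] = 2+1 = 3 → [3, 9, 2, 0]
seq[1] = seq[-1]*seq[0] = 0*3 = 0 → [3, 0, 2, 0]
insert 5 at 4 → [3, 0, 2, 0, 5]
sum = 10

10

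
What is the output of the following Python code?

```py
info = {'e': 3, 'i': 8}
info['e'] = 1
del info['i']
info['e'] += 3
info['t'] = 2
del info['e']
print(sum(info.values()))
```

info['e'] = 1 → {'e': 1, 'i': 8}
del 'i' → {'e': 1}
info['e'] = 1+3 = 4 → {'e': 4}
info['t'] = 2 → {'e': 4, 't': 2}
del 'e' → {'t': 2}
sum of values = 2

2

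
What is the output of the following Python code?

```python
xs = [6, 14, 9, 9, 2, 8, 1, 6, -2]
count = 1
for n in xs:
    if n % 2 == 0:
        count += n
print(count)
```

n=6: even, count = 1+6 = 7
n=14: even, count = 7+14 = 21
n=9: not even
n=9: not even
n=2: even, count = 21+2 = 23
n=8: even, count = 23+8 = 31
n=1: not even
n=6: even, count = 31+6 = 37
n=-2: even, count = 37+(-2) = 35

35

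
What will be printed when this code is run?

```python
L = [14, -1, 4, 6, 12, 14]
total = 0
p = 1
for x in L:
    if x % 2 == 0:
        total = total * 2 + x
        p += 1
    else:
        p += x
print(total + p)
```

323

x=14: even, total = 0*2+14 = 14; p=2
x=-1: not even; p=1
x=4: even, total = 14*2+4 = 32; p=2
x=6: even, total = 32*2+6 = 70; p=3
x=12: even, total = 70*2+12 = 152; p=4
x=14: even, total = 152*2+14 = 318; p=5
total+p = 318+5 = 323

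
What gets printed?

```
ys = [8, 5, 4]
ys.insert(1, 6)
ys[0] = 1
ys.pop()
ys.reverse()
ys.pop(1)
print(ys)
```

[5, 1]

insert 6 at 1 → [8, 6, 5, 4]
ys[0] = 1 → [1, 6, 5, 4]
pop() removes 4 → [1, 6, 5]
reverse → [5, 6, 1]
pop(1) removes 6 → [5, 1]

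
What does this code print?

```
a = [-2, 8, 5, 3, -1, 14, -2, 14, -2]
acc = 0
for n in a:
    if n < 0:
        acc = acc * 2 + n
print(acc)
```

n=-2: <0, acc = 0*2+(-2) = -2
n=8: not <0
n=5: not <0
n=3: not <0
n=-1: <0, acc = (-2)*2+(-1) = -5
n=14: not <0
n=-2: <0, acc = (-5)*2+(-2) = -12
n=14: not <0
n=-2: <0, acc = (-12)*2+(-2) = -26

-26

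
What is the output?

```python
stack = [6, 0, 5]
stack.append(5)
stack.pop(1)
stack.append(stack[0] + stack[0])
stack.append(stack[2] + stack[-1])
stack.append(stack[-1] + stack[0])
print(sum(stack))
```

68

append 5 → [6, 0, 5, 5]
pop(1) removes 0 → [6, 5, 5]
append stack[0]+stack[0] = 6+6 = 12 → [6, 5, 5, 12]
append stack[2]+stack[-1] = 5+12 = 17 → [6, 5, 5, 12, 17]
append stack[-1]+stack[0] = 17+6 = 23 → [6, 5, 5, 12, 17, 23]
sum = 68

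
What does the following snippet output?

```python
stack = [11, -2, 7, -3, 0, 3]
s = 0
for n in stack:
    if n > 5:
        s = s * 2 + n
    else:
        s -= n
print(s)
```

33

n=11: >5, s = 0*2+11 = 11
n=-2: not >5, s = 11-(-2) = 13
n=7: >5, s = 13*2+7 = 33
n=-3: not >5, s = 33-(-3) = 36
n=0: not >5, s = 36-0 = 36
n=3: not >5, s = 36-3 = 33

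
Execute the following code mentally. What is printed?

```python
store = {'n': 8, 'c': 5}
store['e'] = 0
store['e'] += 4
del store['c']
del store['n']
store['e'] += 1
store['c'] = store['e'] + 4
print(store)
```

{'e': 5, 'c': 9}

store['e'] = 0 → {'n': 8, 'c': 5, 'e': 0}
store['e'] = 0+4 = 4 → {'n': 8, 'c': 5, 'e': 4}
del 'c' → {'n': 8, 'e': 4}
del 'n' → {'e': 4}
store['e'] = 4+1 = 5 → {'e': 5}
store['c'] = store['e']+4 = 9 → {'e': 5, 'c': 9}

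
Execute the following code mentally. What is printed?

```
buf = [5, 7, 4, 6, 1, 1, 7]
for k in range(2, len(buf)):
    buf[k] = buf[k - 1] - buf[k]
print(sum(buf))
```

k=2: buf[2] = 7-4 = 3 → [5, 7, 3, 6, 1, 1, 7]
k=3: buf[3] = 3-6 = -3 → [5, 7, 3, -3, 1, 1, 7]
k=4: buf[4] = (-3)-1 = -4 → [5, 7, 3, -3, -4, 1, 7]
k=5: buf[5] = (-4)-1 = -5 → [5, 7, 3, -3, -4, -5, 7]
k=6: buf[6] = (-5)-7 = -12 → [5, 7, 3, -3, -4, -5, -12]
sum = -9

-9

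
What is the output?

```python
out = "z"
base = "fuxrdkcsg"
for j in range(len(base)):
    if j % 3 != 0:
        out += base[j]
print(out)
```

zuxdksg

j=0: skip
j=1: add 'u' → 'zu'
j=2: add 'x' → 'zux'
j=3: skip
j=4: add 'd' → 'zuxd'
j=5: add 'k' → 'zuxdk'
j=6: skip
j=7: add 's' → 'zuxdks'
j=8: add 'g' → 'zuxdksg'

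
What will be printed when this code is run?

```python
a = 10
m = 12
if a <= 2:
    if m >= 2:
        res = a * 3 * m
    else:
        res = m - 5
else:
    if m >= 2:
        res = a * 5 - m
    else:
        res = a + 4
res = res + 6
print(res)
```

a=10, m=12
a <= 2 is False; m >= 2 is True
→ res = a * 5 - m = 38
res = 38+6 = 44

44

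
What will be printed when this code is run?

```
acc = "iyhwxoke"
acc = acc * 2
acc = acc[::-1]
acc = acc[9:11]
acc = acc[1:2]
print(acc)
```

o

repeat ×2 → 'iyhwxokeiyhwxoke'
reverse → 'ekoxwhyiekoxwhyi'
slice [9:11] → 'ko'
slice [1:2] → 'o'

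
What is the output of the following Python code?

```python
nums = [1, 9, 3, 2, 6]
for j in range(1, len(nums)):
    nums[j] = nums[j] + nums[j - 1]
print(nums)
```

j=1: nums[1] = 9+1 = 10 → [1, 10, 3, 2, 6]
j=2: nums[2] = 3+10 = 13 → [1, 10, 13, 2, 6]
j=3: nums[3] = 2+13 = 15 → [1, 10, 13, 15, 6]
j=4: nums[4] = 6+15 = 21 → [1, 10, 13, 15, 21]

[1, 10, 13, 15, 21]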